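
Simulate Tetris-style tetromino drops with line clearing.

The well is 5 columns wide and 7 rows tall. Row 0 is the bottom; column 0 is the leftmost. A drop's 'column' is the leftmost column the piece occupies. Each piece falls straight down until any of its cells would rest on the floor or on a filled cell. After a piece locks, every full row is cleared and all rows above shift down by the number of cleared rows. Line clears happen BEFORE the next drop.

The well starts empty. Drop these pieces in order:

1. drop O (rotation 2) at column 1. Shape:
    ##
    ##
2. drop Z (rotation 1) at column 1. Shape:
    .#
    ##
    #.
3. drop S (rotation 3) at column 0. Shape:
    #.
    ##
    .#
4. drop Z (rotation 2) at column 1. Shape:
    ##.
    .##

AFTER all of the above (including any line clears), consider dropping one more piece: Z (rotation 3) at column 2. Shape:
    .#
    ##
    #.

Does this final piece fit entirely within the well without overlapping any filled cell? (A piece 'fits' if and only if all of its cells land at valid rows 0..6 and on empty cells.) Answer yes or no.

Answer: no

Derivation:
Drop 1: O rot2 at col 1 lands with bottom-row=0; cleared 0 line(s) (total 0); column heights now [0 2 2 0 0], max=2
Drop 2: Z rot1 at col 1 lands with bottom-row=2; cleared 0 line(s) (total 0); column heights now [0 4 5 0 0], max=5
Drop 3: S rot3 at col 0 lands with bottom-row=4; cleared 0 line(s) (total 0); column heights now [7 6 5 0 0], max=7
Drop 4: Z rot2 at col 1 lands with bottom-row=5; cleared 0 line(s) (total 0); column heights now [7 7 7 6 0], max=7
Test piece Z rot3 at col 2 (width 2): heights before test = [7 7 7 6 0]; fits = False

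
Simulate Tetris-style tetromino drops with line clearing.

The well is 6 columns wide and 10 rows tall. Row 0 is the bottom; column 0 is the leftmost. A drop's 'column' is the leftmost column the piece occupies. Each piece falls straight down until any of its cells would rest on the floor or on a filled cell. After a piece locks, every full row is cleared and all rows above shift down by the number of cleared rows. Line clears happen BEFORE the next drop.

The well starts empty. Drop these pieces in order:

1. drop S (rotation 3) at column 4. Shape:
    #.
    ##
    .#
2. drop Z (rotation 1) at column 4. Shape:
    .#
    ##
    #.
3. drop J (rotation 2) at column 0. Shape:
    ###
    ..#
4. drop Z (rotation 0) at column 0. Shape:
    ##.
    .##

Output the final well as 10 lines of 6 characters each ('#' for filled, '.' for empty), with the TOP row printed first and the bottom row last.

Drop 1: S rot3 at col 4 lands with bottom-row=0; cleared 0 line(s) (total 0); column heights now [0 0 0 0 3 2], max=3
Drop 2: Z rot1 at col 4 lands with bottom-row=3; cleared 0 line(s) (total 0); column heights now [0 0 0 0 5 6], max=6
Drop 3: J rot2 at col 0 lands with bottom-row=0; cleared 0 line(s) (total 0); column heights now [2 2 2 0 5 6], max=6
Drop 4: Z rot0 at col 0 lands with bottom-row=2; cleared 0 line(s) (total 0); column heights now [4 4 3 0 5 6], max=6

Answer: ......
......
......
......
.....#
....##
##..#.
.##.#.
###.##
..#..#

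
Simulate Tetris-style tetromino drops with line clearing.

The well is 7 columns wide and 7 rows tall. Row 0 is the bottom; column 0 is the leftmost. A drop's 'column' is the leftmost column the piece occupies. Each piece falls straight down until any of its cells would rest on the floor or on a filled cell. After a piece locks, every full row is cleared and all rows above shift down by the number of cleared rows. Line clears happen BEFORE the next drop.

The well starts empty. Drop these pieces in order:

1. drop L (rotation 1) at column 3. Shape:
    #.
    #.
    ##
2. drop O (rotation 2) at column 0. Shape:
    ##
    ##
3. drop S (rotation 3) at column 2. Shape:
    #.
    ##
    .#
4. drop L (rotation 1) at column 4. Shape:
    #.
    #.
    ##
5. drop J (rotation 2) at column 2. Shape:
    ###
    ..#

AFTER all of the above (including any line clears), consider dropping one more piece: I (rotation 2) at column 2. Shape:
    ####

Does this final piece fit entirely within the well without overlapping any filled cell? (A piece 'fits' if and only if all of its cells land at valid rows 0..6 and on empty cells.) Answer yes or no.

Drop 1: L rot1 at col 3 lands with bottom-row=0; cleared 0 line(s) (total 0); column heights now [0 0 0 3 1 0 0], max=3
Drop 2: O rot2 at col 0 lands with bottom-row=0; cleared 0 line(s) (total 0); column heights now [2 2 0 3 1 0 0], max=3
Drop 3: S rot3 at col 2 lands with bottom-row=3; cleared 0 line(s) (total 0); column heights now [2 2 6 5 1 0 0], max=6
Drop 4: L rot1 at col 4 lands with bottom-row=1; cleared 0 line(s) (total 0); column heights now [2 2 6 5 4 2 0], max=6
Drop 5: J rot2 at col 2 lands with bottom-row=5; cleared 0 line(s) (total 0); column heights now [2 2 7 7 7 2 0], max=7
Test piece I rot2 at col 2 (width 4): heights before test = [2 2 7 7 7 2 0]; fits = False

Answer: no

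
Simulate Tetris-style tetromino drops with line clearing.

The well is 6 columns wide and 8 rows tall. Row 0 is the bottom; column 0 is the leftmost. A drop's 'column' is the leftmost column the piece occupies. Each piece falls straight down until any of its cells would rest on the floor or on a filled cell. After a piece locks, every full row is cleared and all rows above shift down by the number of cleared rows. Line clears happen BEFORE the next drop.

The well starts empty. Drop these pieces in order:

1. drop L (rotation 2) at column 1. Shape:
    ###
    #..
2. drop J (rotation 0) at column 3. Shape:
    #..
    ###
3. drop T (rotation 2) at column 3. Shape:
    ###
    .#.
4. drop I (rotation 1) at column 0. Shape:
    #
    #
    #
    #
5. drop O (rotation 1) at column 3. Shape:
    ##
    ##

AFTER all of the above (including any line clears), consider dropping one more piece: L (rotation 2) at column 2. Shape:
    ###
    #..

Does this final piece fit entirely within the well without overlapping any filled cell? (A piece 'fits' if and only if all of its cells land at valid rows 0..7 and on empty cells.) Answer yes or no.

Drop 1: L rot2 at col 1 lands with bottom-row=0; cleared 0 line(s) (total 0); column heights now [0 2 2 2 0 0], max=2
Drop 2: J rot0 at col 3 lands with bottom-row=2; cleared 0 line(s) (total 0); column heights now [0 2 2 4 3 3], max=4
Drop 3: T rot2 at col 3 lands with bottom-row=3; cleared 0 line(s) (total 0); column heights now [0 2 2 5 5 5], max=5
Drop 4: I rot1 at col 0 lands with bottom-row=0; cleared 0 line(s) (total 0); column heights now [4 2 2 5 5 5], max=5
Drop 5: O rot1 at col 3 lands with bottom-row=5; cleared 0 line(s) (total 0); column heights now [4 2 2 7 7 5], max=7
Test piece L rot2 at col 2 (width 3): heights before test = [4 2 2 7 7 5]; fits = True

Answer: yes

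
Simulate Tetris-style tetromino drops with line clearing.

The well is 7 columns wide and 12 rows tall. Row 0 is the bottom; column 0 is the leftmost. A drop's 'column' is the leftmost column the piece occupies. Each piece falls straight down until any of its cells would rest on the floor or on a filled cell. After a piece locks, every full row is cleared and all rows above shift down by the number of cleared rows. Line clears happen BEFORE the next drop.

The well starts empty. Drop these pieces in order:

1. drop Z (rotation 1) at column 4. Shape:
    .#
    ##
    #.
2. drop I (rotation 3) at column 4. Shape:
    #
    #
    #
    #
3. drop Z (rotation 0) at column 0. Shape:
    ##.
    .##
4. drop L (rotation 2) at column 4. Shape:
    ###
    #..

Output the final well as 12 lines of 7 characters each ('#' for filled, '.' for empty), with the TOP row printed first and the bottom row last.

Drop 1: Z rot1 at col 4 lands with bottom-row=0; cleared 0 line(s) (total 0); column heights now [0 0 0 0 2 3 0], max=3
Drop 2: I rot3 at col 4 lands with bottom-row=2; cleared 0 line(s) (total 0); column heights now [0 0 0 0 6 3 0], max=6
Drop 3: Z rot0 at col 0 lands with bottom-row=0; cleared 0 line(s) (total 0); column heights now [2 2 1 0 6 3 0], max=6
Drop 4: L rot2 at col 4 lands with bottom-row=6; cleared 0 line(s) (total 0); column heights now [2 2 1 0 8 8 8], max=8

Answer: .......
.......
.......
.......
....###
....#..
....#..
....#..
....#..
....##.
##..##.
.##.#..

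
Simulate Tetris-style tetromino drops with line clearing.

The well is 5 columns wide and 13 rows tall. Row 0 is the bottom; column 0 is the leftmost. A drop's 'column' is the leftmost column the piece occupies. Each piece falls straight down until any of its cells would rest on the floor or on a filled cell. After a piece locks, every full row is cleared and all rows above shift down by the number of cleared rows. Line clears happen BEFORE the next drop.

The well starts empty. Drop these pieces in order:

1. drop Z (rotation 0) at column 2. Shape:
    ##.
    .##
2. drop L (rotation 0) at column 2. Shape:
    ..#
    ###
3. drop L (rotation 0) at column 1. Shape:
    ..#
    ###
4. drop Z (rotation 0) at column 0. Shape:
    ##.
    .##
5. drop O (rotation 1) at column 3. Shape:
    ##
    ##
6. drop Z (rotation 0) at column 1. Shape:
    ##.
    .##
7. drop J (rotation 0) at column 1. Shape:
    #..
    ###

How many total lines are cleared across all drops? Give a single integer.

Answer: 0

Derivation:
Drop 1: Z rot0 at col 2 lands with bottom-row=0; cleared 0 line(s) (total 0); column heights now [0 0 2 2 1], max=2
Drop 2: L rot0 at col 2 lands with bottom-row=2; cleared 0 line(s) (total 0); column heights now [0 0 3 3 4], max=4
Drop 3: L rot0 at col 1 lands with bottom-row=3; cleared 0 line(s) (total 0); column heights now [0 4 4 5 4], max=5
Drop 4: Z rot0 at col 0 lands with bottom-row=4; cleared 0 line(s) (total 0); column heights now [6 6 5 5 4], max=6
Drop 5: O rot1 at col 3 lands with bottom-row=5; cleared 0 line(s) (total 0); column heights now [6 6 5 7 7], max=7
Drop 6: Z rot0 at col 1 lands with bottom-row=7; cleared 0 line(s) (total 0); column heights now [6 9 9 8 7], max=9
Drop 7: J rot0 at col 1 lands with bottom-row=9; cleared 0 line(s) (total 0); column heights now [6 11 10 10 7], max=11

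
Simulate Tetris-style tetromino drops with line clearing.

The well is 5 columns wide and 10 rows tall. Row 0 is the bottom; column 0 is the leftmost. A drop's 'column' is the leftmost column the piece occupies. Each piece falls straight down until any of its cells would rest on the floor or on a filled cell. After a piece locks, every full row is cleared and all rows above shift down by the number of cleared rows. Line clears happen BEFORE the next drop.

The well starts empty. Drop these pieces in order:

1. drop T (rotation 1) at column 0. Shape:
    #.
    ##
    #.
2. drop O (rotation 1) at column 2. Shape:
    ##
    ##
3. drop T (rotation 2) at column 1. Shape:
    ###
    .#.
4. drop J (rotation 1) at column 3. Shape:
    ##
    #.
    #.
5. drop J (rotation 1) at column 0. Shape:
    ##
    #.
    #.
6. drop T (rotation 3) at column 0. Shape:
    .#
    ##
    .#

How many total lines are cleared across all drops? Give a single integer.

Answer: 0

Derivation:
Drop 1: T rot1 at col 0 lands with bottom-row=0; cleared 0 line(s) (total 0); column heights now [3 2 0 0 0], max=3
Drop 2: O rot1 at col 2 lands with bottom-row=0; cleared 0 line(s) (total 0); column heights now [3 2 2 2 0], max=3
Drop 3: T rot2 at col 1 lands with bottom-row=2; cleared 0 line(s) (total 0); column heights now [3 4 4 4 0], max=4
Drop 4: J rot1 at col 3 lands with bottom-row=4; cleared 0 line(s) (total 0); column heights now [3 4 4 7 7], max=7
Drop 5: J rot1 at col 0 lands with bottom-row=3; cleared 0 line(s) (total 0); column heights now [6 6 4 7 7], max=7
Drop 6: T rot3 at col 0 lands with bottom-row=6; cleared 0 line(s) (total 0); column heights now [8 9 4 7 7], max=9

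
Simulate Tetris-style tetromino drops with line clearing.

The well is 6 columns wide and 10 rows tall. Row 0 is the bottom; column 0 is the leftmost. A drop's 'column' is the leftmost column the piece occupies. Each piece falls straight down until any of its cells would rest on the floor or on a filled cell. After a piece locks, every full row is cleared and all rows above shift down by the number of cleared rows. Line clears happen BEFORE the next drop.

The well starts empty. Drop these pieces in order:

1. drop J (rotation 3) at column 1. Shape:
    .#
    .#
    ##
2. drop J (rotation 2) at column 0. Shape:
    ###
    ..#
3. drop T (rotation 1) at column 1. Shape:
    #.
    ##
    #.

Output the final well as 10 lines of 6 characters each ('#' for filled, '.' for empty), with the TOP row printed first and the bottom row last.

Answer: ......
......
.#....
.##...
.#....
###...
..#...
..#...
..#...
.##...

Derivation:
Drop 1: J rot3 at col 1 lands with bottom-row=0; cleared 0 line(s) (total 0); column heights now [0 1 3 0 0 0], max=3
Drop 2: J rot2 at col 0 lands with bottom-row=3; cleared 0 line(s) (total 0); column heights now [5 5 5 0 0 0], max=5
Drop 3: T rot1 at col 1 lands with bottom-row=5; cleared 0 line(s) (total 0); column heights now [5 8 7 0 0 0], max=8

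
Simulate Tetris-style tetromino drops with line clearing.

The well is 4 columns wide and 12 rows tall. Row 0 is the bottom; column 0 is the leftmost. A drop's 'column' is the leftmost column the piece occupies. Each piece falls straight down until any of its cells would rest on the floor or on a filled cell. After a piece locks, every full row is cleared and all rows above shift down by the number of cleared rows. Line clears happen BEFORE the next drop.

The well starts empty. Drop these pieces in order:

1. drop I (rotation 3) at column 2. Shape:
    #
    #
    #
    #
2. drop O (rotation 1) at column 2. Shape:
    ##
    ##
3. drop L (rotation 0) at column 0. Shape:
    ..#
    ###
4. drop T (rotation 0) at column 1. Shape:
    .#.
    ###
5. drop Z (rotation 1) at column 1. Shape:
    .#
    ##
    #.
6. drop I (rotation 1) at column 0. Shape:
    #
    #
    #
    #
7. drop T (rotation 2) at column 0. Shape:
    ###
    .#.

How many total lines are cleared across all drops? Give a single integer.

Answer: 1

Derivation:
Drop 1: I rot3 at col 2 lands with bottom-row=0; cleared 0 line(s) (total 0); column heights now [0 0 4 0], max=4
Drop 2: O rot1 at col 2 lands with bottom-row=4; cleared 0 line(s) (total 0); column heights now [0 0 6 6], max=6
Drop 3: L rot0 at col 0 lands with bottom-row=6; cleared 0 line(s) (total 0); column heights now [7 7 8 6], max=8
Drop 4: T rot0 at col 1 lands with bottom-row=8; cleared 0 line(s) (total 0); column heights now [7 9 10 9], max=10
Drop 5: Z rot1 at col 1 lands with bottom-row=9; cleared 0 line(s) (total 0); column heights now [7 11 12 9], max=12
Drop 6: I rot1 at col 0 lands with bottom-row=7; cleared 1 line(s) (total 1); column heights now [10 10 11 6], max=11
Drop 7: T rot2 at col 0 lands with bottom-row=10; cleared 0 line(s) (total 1); column heights now [12 12 12 6], max=12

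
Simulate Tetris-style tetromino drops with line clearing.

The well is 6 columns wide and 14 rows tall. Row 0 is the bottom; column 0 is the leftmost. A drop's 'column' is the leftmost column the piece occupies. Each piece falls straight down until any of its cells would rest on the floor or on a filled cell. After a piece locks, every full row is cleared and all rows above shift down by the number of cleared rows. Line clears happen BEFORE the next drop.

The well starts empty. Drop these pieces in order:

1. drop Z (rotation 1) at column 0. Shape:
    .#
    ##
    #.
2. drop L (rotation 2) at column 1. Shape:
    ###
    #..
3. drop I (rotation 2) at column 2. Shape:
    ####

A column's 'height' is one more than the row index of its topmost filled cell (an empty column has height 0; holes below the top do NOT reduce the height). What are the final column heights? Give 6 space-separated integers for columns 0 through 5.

Answer: 2 5 6 6 6 6

Derivation:
Drop 1: Z rot1 at col 0 lands with bottom-row=0; cleared 0 line(s) (total 0); column heights now [2 3 0 0 0 0], max=3
Drop 2: L rot2 at col 1 lands with bottom-row=3; cleared 0 line(s) (total 0); column heights now [2 5 5 5 0 0], max=5
Drop 3: I rot2 at col 2 lands with bottom-row=5; cleared 0 line(s) (total 0); column heights now [2 5 6 6 6 6], max=6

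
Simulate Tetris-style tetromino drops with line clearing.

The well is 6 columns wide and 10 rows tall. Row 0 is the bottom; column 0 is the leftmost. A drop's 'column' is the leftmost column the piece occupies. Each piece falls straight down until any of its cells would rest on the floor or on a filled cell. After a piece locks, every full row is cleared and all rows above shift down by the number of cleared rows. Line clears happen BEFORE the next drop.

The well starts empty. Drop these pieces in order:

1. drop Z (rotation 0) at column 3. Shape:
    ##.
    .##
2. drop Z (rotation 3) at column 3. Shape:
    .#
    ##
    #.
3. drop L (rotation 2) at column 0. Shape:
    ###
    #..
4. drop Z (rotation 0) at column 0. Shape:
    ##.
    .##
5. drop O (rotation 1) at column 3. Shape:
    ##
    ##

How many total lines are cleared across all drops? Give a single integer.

Drop 1: Z rot0 at col 3 lands with bottom-row=0; cleared 0 line(s) (total 0); column heights now [0 0 0 2 2 1], max=2
Drop 2: Z rot3 at col 3 lands with bottom-row=2; cleared 0 line(s) (total 0); column heights now [0 0 0 4 5 1], max=5
Drop 3: L rot2 at col 0 lands with bottom-row=0; cleared 0 line(s) (total 0); column heights now [2 2 2 4 5 1], max=5
Drop 4: Z rot0 at col 0 lands with bottom-row=2; cleared 0 line(s) (total 0); column heights now [4 4 3 4 5 1], max=5
Drop 5: O rot1 at col 3 lands with bottom-row=5; cleared 0 line(s) (total 0); column heights now [4 4 3 7 7 1], max=7

Answer: 0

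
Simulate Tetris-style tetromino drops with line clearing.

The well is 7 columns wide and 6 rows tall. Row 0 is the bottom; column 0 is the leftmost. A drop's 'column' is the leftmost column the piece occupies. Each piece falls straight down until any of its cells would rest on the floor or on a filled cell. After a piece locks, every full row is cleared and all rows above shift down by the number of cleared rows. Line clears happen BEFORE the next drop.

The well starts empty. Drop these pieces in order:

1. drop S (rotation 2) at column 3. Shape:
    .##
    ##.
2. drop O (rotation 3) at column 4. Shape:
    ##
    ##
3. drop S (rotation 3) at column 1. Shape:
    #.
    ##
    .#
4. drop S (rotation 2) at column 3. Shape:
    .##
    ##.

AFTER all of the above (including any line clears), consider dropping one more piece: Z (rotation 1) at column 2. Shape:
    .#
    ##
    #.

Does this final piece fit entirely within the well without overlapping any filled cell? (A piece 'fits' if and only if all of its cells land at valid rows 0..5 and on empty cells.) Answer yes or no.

Drop 1: S rot2 at col 3 lands with bottom-row=0; cleared 0 line(s) (total 0); column heights now [0 0 0 1 2 2 0], max=2
Drop 2: O rot3 at col 4 lands with bottom-row=2; cleared 0 line(s) (total 0); column heights now [0 0 0 1 4 4 0], max=4
Drop 3: S rot3 at col 1 lands with bottom-row=0; cleared 0 line(s) (total 0); column heights now [0 3 2 1 4 4 0], max=4
Drop 4: S rot2 at col 3 lands with bottom-row=4; cleared 0 line(s) (total 0); column heights now [0 3 2 5 6 6 0], max=6
Test piece Z rot1 at col 2 (width 2): heights before test = [0 3 2 5 6 6 0]; fits = False

Answer: no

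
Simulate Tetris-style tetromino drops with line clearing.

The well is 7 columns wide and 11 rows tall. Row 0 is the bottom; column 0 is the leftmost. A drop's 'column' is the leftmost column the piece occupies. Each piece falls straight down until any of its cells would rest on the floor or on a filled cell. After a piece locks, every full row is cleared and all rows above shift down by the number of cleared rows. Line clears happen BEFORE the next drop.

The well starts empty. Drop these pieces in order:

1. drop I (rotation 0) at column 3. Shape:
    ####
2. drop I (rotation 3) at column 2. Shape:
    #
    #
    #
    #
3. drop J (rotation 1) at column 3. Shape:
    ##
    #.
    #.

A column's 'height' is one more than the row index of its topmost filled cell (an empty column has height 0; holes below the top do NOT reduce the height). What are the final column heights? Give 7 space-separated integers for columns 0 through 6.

Answer: 0 0 4 4 4 1 1

Derivation:
Drop 1: I rot0 at col 3 lands with bottom-row=0; cleared 0 line(s) (total 0); column heights now [0 0 0 1 1 1 1], max=1
Drop 2: I rot3 at col 2 lands with bottom-row=0; cleared 0 line(s) (total 0); column heights now [0 0 4 1 1 1 1], max=4
Drop 3: J rot1 at col 3 lands with bottom-row=1; cleared 0 line(s) (total 0); column heights now [0 0 4 4 4 1 1], max=4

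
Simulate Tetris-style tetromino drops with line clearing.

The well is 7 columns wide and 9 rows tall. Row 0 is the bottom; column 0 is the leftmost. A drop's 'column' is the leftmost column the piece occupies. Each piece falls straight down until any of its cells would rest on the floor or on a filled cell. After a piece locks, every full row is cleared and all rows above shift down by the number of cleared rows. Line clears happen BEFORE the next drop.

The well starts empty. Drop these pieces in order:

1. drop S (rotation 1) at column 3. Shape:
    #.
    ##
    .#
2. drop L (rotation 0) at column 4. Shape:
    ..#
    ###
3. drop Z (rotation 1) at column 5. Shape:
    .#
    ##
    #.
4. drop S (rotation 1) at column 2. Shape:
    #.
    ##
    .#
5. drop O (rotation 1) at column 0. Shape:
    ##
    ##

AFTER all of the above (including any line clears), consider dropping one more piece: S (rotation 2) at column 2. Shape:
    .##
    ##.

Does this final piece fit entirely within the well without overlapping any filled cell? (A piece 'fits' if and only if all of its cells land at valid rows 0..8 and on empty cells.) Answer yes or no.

Answer: yes

Derivation:
Drop 1: S rot1 at col 3 lands with bottom-row=0; cleared 0 line(s) (total 0); column heights now [0 0 0 3 2 0 0], max=3
Drop 2: L rot0 at col 4 lands with bottom-row=2; cleared 0 line(s) (total 0); column heights now [0 0 0 3 3 3 4], max=4
Drop 3: Z rot1 at col 5 lands with bottom-row=3; cleared 0 line(s) (total 0); column heights now [0 0 0 3 3 5 6], max=6
Drop 4: S rot1 at col 2 lands with bottom-row=3; cleared 0 line(s) (total 0); column heights now [0 0 6 5 3 5 6], max=6
Drop 5: O rot1 at col 0 lands with bottom-row=0; cleared 0 line(s) (total 0); column heights now [2 2 6 5 3 5 6], max=6
Test piece S rot2 at col 2 (width 3): heights before test = [2 2 6 5 3 5 6]; fits = True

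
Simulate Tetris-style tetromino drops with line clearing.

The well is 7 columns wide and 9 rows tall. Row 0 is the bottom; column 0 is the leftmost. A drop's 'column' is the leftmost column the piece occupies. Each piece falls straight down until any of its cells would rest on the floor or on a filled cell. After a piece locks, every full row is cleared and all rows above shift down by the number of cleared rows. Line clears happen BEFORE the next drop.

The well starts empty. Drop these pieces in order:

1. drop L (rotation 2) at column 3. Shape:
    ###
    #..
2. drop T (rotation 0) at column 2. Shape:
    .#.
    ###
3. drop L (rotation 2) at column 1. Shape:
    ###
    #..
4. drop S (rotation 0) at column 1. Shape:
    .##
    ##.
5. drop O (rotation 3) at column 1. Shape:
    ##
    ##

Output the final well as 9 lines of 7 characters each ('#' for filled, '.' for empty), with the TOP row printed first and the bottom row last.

Answer: .##....
.##....
..##...
.##....
.###...
.#.#...
..###..
...###.
...#...

Derivation:
Drop 1: L rot2 at col 3 lands with bottom-row=0; cleared 0 line(s) (total 0); column heights now [0 0 0 2 2 2 0], max=2
Drop 2: T rot0 at col 2 lands with bottom-row=2; cleared 0 line(s) (total 0); column heights now [0 0 3 4 3 2 0], max=4
Drop 3: L rot2 at col 1 lands with bottom-row=3; cleared 0 line(s) (total 0); column heights now [0 5 5 5 3 2 0], max=5
Drop 4: S rot0 at col 1 lands with bottom-row=5; cleared 0 line(s) (total 0); column heights now [0 6 7 7 3 2 0], max=7
Drop 5: O rot3 at col 1 lands with bottom-row=7; cleared 0 line(s) (total 0); column heights now [0 9 9 7 3 2 0], max=9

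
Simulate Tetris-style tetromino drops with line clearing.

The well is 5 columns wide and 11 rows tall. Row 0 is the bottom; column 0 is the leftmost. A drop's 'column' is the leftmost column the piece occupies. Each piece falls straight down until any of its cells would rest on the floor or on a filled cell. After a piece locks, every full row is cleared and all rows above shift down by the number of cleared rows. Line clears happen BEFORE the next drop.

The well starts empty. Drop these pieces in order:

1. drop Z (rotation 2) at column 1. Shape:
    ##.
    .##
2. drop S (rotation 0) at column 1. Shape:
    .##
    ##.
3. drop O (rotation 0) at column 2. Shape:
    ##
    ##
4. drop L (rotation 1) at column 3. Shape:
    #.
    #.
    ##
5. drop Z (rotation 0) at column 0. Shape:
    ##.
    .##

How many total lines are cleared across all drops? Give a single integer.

Drop 1: Z rot2 at col 1 lands with bottom-row=0; cleared 0 line(s) (total 0); column heights now [0 2 2 1 0], max=2
Drop 2: S rot0 at col 1 lands with bottom-row=2; cleared 0 line(s) (total 0); column heights now [0 3 4 4 0], max=4
Drop 3: O rot0 at col 2 lands with bottom-row=4; cleared 0 line(s) (total 0); column heights now [0 3 6 6 0], max=6
Drop 4: L rot1 at col 3 lands with bottom-row=6; cleared 0 line(s) (total 0); column heights now [0 3 6 9 7], max=9
Drop 5: Z rot0 at col 0 lands with bottom-row=6; cleared 0 line(s) (total 0); column heights now [8 8 7 9 7], max=9

Answer: 0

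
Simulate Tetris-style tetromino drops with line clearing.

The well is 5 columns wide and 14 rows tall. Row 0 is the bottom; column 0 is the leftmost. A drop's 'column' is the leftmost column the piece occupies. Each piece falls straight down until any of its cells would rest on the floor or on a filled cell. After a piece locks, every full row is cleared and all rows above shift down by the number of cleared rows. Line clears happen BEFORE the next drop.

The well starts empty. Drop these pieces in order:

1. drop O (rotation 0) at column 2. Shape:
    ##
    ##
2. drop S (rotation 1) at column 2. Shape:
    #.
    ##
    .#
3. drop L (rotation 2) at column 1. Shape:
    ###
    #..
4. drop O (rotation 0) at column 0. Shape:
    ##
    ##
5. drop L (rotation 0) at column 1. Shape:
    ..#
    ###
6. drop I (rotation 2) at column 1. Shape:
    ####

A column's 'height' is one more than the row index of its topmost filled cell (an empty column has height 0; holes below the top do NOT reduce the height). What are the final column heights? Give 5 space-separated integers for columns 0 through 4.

Drop 1: O rot0 at col 2 lands with bottom-row=0; cleared 0 line(s) (total 0); column heights now [0 0 2 2 0], max=2
Drop 2: S rot1 at col 2 lands with bottom-row=2; cleared 0 line(s) (total 0); column heights now [0 0 5 4 0], max=5
Drop 3: L rot2 at col 1 lands with bottom-row=4; cleared 0 line(s) (total 0); column heights now [0 6 6 6 0], max=6
Drop 4: O rot0 at col 0 lands with bottom-row=6; cleared 0 line(s) (total 0); column heights now [8 8 6 6 0], max=8
Drop 5: L rot0 at col 1 lands with bottom-row=8; cleared 0 line(s) (total 0); column heights now [8 9 9 10 0], max=10
Drop 6: I rot2 at col 1 lands with bottom-row=10; cleared 0 line(s) (total 0); column heights now [8 11 11 11 11], max=11

Answer: 8 11 11 11 11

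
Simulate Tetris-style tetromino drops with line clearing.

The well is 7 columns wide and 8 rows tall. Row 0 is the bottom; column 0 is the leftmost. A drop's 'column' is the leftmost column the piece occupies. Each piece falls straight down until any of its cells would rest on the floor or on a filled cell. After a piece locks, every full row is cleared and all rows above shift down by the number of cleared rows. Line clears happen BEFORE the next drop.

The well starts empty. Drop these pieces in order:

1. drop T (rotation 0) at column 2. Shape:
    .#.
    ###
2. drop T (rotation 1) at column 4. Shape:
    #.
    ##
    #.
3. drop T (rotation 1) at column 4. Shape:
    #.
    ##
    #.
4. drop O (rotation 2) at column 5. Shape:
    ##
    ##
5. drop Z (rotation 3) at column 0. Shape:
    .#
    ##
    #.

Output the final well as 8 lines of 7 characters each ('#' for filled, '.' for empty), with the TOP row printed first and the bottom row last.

Drop 1: T rot0 at col 2 lands with bottom-row=0; cleared 0 line(s) (total 0); column heights now [0 0 1 2 1 0 0], max=2
Drop 2: T rot1 at col 4 lands with bottom-row=1; cleared 0 line(s) (total 0); column heights now [0 0 1 2 4 3 0], max=4
Drop 3: T rot1 at col 4 lands with bottom-row=4; cleared 0 line(s) (total 0); column heights now [0 0 1 2 7 6 0], max=7
Drop 4: O rot2 at col 5 lands with bottom-row=6; cleared 0 line(s) (total 0); column heights now [0 0 1 2 7 8 8], max=8
Drop 5: Z rot3 at col 0 lands with bottom-row=0; cleared 0 line(s) (total 0); column heights now [2 3 1 2 7 8 8], max=8

Answer: .....##
....###
....##.
....#..
....#..
.#..##.
##.##..
#.###..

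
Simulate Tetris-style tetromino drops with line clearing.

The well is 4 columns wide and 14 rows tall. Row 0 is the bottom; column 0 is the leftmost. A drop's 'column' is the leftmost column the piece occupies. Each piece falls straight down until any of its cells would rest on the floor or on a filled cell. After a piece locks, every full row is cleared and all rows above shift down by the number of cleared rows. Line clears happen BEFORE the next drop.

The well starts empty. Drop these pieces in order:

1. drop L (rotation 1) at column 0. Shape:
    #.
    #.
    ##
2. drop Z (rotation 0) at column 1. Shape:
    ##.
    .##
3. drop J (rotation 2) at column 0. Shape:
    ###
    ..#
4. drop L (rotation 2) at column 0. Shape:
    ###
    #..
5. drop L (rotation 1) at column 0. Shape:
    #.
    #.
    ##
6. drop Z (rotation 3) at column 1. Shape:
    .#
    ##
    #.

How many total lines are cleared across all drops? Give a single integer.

Drop 1: L rot1 at col 0 lands with bottom-row=0; cleared 0 line(s) (total 0); column heights now [3 1 0 0], max=3
Drop 2: Z rot0 at col 1 lands with bottom-row=0; cleared 1 line(s) (total 1); column heights now [2 1 1 0], max=2
Drop 3: J rot2 at col 0 lands with bottom-row=1; cleared 0 line(s) (total 1); column heights now [3 3 3 0], max=3
Drop 4: L rot2 at col 0 lands with bottom-row=3; cleared 0 line(s) (total 1); column heights now [5 5 5 0], max=5
Drop 5: L rot1 at col 0 lands with bottom-row=5; cleared 0 line(s) (total 1); column heights now [8 6 5 0], max=8
Drop 6: Z rot3 at col 1 lands with bottom-row=6; cleared 0 line(s) (total 1); column heights now [8 8 9 0], max=9

Answer: 1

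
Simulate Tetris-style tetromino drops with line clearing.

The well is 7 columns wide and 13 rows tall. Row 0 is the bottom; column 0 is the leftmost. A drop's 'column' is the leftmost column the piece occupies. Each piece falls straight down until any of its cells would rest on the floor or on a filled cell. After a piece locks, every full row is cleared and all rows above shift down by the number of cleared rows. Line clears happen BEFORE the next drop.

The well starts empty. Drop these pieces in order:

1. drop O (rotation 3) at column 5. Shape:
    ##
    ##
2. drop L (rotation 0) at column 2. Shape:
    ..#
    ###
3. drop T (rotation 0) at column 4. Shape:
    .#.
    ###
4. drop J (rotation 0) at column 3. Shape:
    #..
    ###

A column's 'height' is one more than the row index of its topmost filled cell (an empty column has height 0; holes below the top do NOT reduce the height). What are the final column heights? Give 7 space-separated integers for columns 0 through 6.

Answer: 0 0 1 6 5 5 3

Derivation:
Drop 1: O rot3 at col 5 lands with bottom-row=0; cleared 0 line(s) (total 0); column heights now [0 0 0 0 0 2 2], max=2
Drop 2: L rot0 at col 2 lands with bottom-row=0; cleared 0 line(s) (total 0); column heights now [0 0 1 1 2 2 2], max=2
Drop 3: T rot0 at col 4 lands with bottom-row=2; cleared 0 line(s) (total 0); column heights now [0 0 1 1 3 4 3], max=4
Drop 4: J rot0 at col 3 lands with bottom-row=4; cleared 0 line(s) (total 0); column heights now [0 0 1 6 5 5 3], max=6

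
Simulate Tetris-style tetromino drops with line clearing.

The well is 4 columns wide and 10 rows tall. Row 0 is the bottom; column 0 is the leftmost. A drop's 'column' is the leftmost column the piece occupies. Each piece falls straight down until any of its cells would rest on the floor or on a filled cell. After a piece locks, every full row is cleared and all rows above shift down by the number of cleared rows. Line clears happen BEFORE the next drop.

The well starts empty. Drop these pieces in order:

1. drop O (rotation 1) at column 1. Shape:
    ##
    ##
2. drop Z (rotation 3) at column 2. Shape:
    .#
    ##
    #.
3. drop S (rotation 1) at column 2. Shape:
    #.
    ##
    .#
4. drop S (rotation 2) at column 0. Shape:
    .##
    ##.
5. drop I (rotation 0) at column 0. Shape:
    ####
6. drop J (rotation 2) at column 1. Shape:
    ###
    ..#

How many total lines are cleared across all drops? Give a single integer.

Answer: 1

Derivation:
Drop 1: O rot1 at col 1 lands with bottom-row=0; cleared 0 line(s) (total 0); column heights now [0 2 2 0], max=2
Drop 2: Z rot3 at col 2 lands with bottom-row=2; cleared 0 line(s) (total 0); column heights now [0 2 4 5], max=5
Drop 3: S rot1 at col 2 lands with bottom-row=5; cleared 0 line(s) (total 0); column heights now [0 2 8 7], max=8
Drop 4: S rot2 at col 0 lands with bottom-row=7; cleared 0 line(s) (total 0); column heights now [8 9 9 7], max=9
Drop 5: I rot0 at col 0 lands with bottom-row=9; cleared 1 line(s) (total 1); column heights now [8 9 9 7], max=9
Drop 6: J rot2 at col 1 lands with bottom-row=8; cleared 0 line(s) (total 1); column heights now [8 10 10 10], max=10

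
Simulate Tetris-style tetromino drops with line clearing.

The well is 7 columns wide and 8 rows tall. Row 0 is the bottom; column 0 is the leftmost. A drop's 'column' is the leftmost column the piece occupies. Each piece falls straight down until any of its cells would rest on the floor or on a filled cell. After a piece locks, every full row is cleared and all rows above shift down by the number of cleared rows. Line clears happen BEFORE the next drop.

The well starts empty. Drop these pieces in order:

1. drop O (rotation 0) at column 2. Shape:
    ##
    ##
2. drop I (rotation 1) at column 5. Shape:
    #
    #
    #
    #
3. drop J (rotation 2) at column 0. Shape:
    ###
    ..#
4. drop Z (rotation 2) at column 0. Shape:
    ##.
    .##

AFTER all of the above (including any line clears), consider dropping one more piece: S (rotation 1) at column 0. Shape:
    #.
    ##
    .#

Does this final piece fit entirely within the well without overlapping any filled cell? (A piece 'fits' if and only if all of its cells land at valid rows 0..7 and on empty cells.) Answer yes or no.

Answer: no

Derivation:
Drop 1: O rot0 at col 2 lands with bottom-row=0; cleared 0 line(s) (total 0); column heights now [0 0 2 2 0 0 0], max=2
Drop 2: I rot1 at col 5 lands with bottom-row=0; cleared 0 line(s) (total 0); column heights now [0 0 2 2 0 4 0], max=4
Drop 3: J rot2 at col 0 lands with bottom-row=2; cleared 0 line(s) (total 0); column heights now [4 4 4 2 0 4 0], max=4
Drop 4: Z rot2 at col 0 lands with bottom-row=4; cleared 0 line(s) (total 0); column heights now [6 6 5 2 0 4 0], max=6
Test piece S rot1 at col 0 (width 2): heights before test = [6 6 5 2 0 4 0]; fits = False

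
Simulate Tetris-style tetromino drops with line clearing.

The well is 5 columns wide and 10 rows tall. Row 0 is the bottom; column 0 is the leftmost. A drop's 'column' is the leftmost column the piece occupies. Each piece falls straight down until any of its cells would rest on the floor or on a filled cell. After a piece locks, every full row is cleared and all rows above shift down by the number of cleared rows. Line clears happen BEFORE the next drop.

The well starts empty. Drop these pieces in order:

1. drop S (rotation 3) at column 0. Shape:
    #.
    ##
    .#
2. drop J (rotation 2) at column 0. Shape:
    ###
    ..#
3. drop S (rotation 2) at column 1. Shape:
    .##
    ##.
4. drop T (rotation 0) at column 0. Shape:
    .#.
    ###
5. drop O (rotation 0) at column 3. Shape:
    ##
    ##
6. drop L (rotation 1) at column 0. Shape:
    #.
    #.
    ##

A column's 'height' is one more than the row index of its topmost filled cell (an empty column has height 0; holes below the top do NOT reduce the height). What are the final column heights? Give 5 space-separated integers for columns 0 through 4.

Answer: 10 8 6 7 7

Derivation:
Drop 1: S rot3 at col 0 lands with bottom-row=0; cleared 0 line(s) (total 0); column heights now [3 2 0 0 0], max=3
Drop 2: J rot2 at col 0 lands with bottom-row=2; cleared 0 line(s) (total 0); column heights now [4 4 4 0 0], max=4
Drop 3: S rot2 at col 1 lands with bottom-row=4; cleared 0 line(s) (total 0); column heights now [4 5 6 6 0], max=6
Drop 4: T rot0 at col 0 lands with bottom-row=6; cleared 0 line(s) (total 0); column heights now [7 8 7 6 0], max=8
Drop 5: O rot0 at col 3 lands with bottom-row=6; cleared 1 line(s) (total 1); column heights now [4 7 6 7 7], max=7
Drop 6: L rot1 at col 0 lands with bottom-row=7; cleared 0 line(s) (total 1); column heights now [10 8 6 7 7], max=10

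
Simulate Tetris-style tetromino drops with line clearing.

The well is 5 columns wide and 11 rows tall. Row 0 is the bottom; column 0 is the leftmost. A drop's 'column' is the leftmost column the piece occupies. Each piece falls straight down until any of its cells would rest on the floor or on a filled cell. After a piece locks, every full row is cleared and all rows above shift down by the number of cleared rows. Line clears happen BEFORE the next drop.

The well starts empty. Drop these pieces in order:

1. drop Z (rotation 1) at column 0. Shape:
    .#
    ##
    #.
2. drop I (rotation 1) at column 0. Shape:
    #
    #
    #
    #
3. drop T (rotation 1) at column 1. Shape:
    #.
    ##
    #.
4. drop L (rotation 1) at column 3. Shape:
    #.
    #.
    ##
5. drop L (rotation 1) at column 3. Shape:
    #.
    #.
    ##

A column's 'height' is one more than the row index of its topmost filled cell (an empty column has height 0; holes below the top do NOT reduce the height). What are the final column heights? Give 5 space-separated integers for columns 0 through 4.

Answer: 6 6 5 6 4

Derivation:
Drop 1: Z rot1 at col 0 lands with bottom-row=0; cleared 0 line(s) (total 0); column heights now [2 3 0 0 0], max=3
Drop 2: I rot1 at col 0 lands with bottom-row=2; cleared 0 line(s) (total 0); column heights now [6 3 0 0 0], max=6
Drop 3: T rot1 at col 1 lands with bottom-row=3; cleared 0 line(s) (total 0); column heights now [6 6 5 0 0], max=6
Drop 4: L rot1 at col 3 lands with bottom-row=0; cleared 0 line(s) (total 0); column heights now [6 6 5 3 1], max=6
Drop 5: L rot1 at col 3 lands with bottom-row=3; cleared 0 line(s) (total 0); column heights now [6 6 5 6 4], max=6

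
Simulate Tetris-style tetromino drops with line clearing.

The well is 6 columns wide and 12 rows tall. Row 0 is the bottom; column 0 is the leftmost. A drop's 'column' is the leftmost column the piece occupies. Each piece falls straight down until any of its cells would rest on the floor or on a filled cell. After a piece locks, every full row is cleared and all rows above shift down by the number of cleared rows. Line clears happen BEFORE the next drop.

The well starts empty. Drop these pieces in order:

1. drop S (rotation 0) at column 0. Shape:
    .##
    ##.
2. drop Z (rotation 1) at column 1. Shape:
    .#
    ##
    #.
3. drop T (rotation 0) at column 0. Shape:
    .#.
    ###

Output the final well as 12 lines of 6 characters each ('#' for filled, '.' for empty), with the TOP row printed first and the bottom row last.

Drop 1: S rot0 at col 0 lands with bottom-row=0; cleared 0 line(s) (total 0); column heights now [1 2 2 0 0 0], max=2
Drop 2: Z rot1 at col 1 lands with bottom-row=2; cleared 0 line(s) (total 0); column heights now [1 4 5 0 0 0], max=5
Drop 3: T rot0 at col 0 lands with bottom-row=5; cleared 0 line(s) (total 0); column heights now [6 7 6 0 0 0], max=7

Answer: ......
......
......
......
......
.#....
###...
..#...
.##...
.#....
.##...
##....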